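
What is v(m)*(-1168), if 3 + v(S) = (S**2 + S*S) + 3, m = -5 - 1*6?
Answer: -282656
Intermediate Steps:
m = -11 (m = -5 - 6 = -11)
v(S) = 2*S**2 (v(S) = -3 + ((S**2 + S*S) + 3) = -3 + ((S**2 + S**2) + 3) = -3 + (2*S**2 + 3) = -3 + (3 + 2*S**2) = 2*S**2)
v(m)*(-1168) = (2*(-11)**2)*(-1168) = (2*121)*(-1168) = 242*(-1168) = -282656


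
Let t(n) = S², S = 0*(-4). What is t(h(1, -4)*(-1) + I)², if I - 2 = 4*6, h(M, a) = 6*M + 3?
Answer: 0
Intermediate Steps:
S = 0
h(M, a) = 3 + 6*M
I = 26 (I = 2 + 4*6 = 2 + 24 = 26)
t(n) = 0 (t(n) = 0² = 0)
t(h(1, -4)*(-1) + I)² = 0² = 0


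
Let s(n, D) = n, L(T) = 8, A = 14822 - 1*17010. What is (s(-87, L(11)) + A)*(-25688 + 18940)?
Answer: 15351700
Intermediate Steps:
A = -2188 (A = 14822 - 17010 = -2188)
(s(-87, L(11)) + A)*(-25688 + 18940) = (-87 - 2188)*(-25688 + 18940) = -2275*(-6748) = 15351700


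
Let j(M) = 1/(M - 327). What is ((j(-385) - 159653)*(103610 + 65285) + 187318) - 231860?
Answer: -19198822408519/712 ≈ -2.6965e+10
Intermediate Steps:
j(M) = 1/(-327 + M)
((j(-385) - 159653)*(103610 + 65285) + 187318) - 231860 = ((1/(-327 - 385) - 159653)*(103610 + 65285) + 187318) - 231860 = ((1/(-712) - 159653)*168895 + 187318) - 231860 = ((-1/712 - 159653)*168895 + 187318) - 231860 = (-113672937/712*168895 + 187318) - 231860 = (-19198790694615/712 + 187318) - 231860 = -19198657324199/712 - 231860 = -19198822408519/712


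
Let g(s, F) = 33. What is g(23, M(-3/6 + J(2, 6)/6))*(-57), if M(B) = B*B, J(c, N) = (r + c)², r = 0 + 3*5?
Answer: -1881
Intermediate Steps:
r = 15 (r = 0 + 15 = 15)
J(c, N) = (15 + c)²
M(B) = B²
g(23, M(-3/6 + J(2, 6)/6))*(-57) = 33*(-57) = -1881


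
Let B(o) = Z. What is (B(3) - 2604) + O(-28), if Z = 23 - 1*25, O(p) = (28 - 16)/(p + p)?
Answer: -36487/14 ≈ -2606.2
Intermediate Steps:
O(p) = 6/p (O(p) = 12/((2*p)) = 12*(1/(2*p)) = 6/p)
Z = -2 (Z = 23 - 25 = -2)
B(o) = -2
(B(3) - 2604) + O(-28) = (-2 - 2604) + 6/(-28) = -2606 + 6*(-1/28) = -2606 - 3/14 = -36487/14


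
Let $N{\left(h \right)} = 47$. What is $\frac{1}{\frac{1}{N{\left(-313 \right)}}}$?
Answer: $47$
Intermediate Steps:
$\frac{1}{\frac{1}{N{\left(-313 \right)}}} = \frac{1}{\frac{1}{47}} = 47$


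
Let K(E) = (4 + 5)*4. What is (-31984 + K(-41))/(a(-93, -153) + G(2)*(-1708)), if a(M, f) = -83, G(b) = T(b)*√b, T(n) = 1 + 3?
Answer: -2651684/93345559 + 218268736*√2/93345559 ≈ 3.2784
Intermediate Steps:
T(n) = 4
G(b) = 4*√b
K(E) = 36 (K(E) = 9*4 = 36)
(-31984 + K(-41))/(a(-93, -153) + G(2)*(-1708)) = (-31984 + 36)/(-83 + (4*√2)*(-1708)) = -31948/(-83 - 6832*√2)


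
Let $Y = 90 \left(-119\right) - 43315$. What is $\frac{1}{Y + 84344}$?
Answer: $\frac{1}{30319} \approx 3.2983 \cdot 10^{-5}$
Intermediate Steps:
$Y = -54025$ ($Y = -10710 - 43315 = -54025$)
$\frac{1}{Y + 84344} = \frac{1}{-54025 + 84344} = \frac{1}{30319}$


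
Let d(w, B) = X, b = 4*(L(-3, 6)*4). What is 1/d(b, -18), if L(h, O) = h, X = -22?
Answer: -1/22 ≈ -0.045455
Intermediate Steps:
b = -48 (b = 4*(-3*4) = 4*(-12) = -48)
d(w, B) = -22
1/d(b, -18) = 1/(-22) = -1/22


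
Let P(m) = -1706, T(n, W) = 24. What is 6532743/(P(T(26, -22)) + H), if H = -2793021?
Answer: -6532743/2794727 ≈ -2.3375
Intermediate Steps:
6532743/(P(T(26, -22)) + H) = 6532743/(-1706 - 2793021) = 6532743/(-2794727) = 6532743*(-1/2794727) = -6532743/2794727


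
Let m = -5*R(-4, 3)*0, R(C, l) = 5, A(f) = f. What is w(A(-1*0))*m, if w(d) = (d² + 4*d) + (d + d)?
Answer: 0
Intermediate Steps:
m = 0 (m = -5*5*0 = -25*0 = 0)
w(d) = d² + 6*d (w(d) = (d² + 4*d) + 2*d = d² + 6*d)
w(A(-1*0))*m = ((-1*0)*(6 - 1*0))*0 = (0*(6 + 0))*0 = (0*6)*0 = 0*0 = 0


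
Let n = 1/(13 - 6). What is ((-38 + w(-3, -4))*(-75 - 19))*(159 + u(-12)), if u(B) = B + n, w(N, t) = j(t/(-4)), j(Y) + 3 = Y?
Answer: 3872800/7 ≈ 5.5326e+5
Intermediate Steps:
j(Y) = -3 + Y
w(N, t) = -3 - t/4 (w(N, t) = -3 + t/(-4) = -3 + t*(-¼) = -3 - t/4)
n = ⅐ (n = 1/7 = ⅐ ≈ 0.14286)
u(B) = ⅐ + B (u(B) = B + ⅐ = ⅐ + B)
((-38 + w(-3, -4))*(-75 - 19))*(159 + u(-12)) = ((-38 + (-3 - ¼*(-4)))*(-75 - 19))*(159 + (⅐ - 12)) = ((-38 + (-3 + 1))*(-94))*(159 - 83/7) = ((-38 - 2)*(-94))*(1030/7) = -40*(-94)*(1030/7) = 3760*(1030/7) = 3872800/7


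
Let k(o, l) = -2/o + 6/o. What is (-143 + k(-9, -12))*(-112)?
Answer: 144592/9 ≈ 16066.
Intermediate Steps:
k(o, l) = 4/o
(-143 + k(-9, -12))*(-112) = (-143 + 4/(-9))*(-112) = (-143 + 4*(-1/9))*(-112) = (-143 - 4/9)*(-112) = -1291/9*(-112) = 144592/9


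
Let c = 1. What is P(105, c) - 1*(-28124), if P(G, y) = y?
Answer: 28125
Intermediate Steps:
P(105, c) - 1*(-28124) = 1 - 1*(-28124) = 1 + 28124 = 28125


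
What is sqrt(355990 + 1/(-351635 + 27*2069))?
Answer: sqrt(7785597059812097)/147886 ≈ 596.65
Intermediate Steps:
sqrt(355990 + 1/(-351635 + 27*2069)) = sqrt(355990 + 1/(-351635 + 55863)) = sqrt(355990 + 1/(-295772)) = sqrt(355990 - 1/295772) = sqrt(105291874279/295772) = sqrt(7785597059812097)/147886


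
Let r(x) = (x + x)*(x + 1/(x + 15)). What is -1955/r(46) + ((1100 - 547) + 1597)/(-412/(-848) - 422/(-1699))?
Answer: 8693639127315/2969368108 ≈ 2927.8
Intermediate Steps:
r(x) = 2*x*(x + 1/(15 + x)) (r(x) = (2*x)*(x + 1/(15 + x)) = 2*x*(x + 1/(15 + x)))
-1955/r(46) + ((1100 - 547) + 1597)/(-412/(-848) - 422/(-1699)) = -1955*(15 + 46)/(92*(1 + 46² + 15*46)) + ((1100 - 547) + 1597)/(-412/(-848) - 422/(-1699)) = -1955*61/(92*(1 + 2116 + 690)) + (553 + 1597)/(-412*(-1/848) - 422*(-1/1699)) = -1955/(2*46*(1/61)*2807) + 2150/(103/212 + 422/1699) = -1955/258244/61 + 2150/(264461/360188) = -1955*61/258244 + 2150*(360188/264461) = -5185/11228 + 774404200/264461 = 8693639127315/2969368108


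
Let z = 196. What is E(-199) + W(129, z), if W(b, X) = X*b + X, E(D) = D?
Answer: 25281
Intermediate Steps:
W(b, X) = X + X*b
E(-199) + W(129, z) = -199 + 196*(1 + 129) = -199 + 196*130 = -199 + 25480 = 25281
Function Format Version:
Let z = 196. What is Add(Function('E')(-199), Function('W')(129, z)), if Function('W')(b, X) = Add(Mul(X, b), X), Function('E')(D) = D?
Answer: 25281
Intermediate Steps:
Function('W')(b, X) = Add(X, Mul(X, b))
Add(Function('E')(-199), Function('W')(129, z)) = Add(-199, Mul(196, Add(1, 129))) = Add(-199, Mul(196, 130)) = Add(-199, 25480) = 25281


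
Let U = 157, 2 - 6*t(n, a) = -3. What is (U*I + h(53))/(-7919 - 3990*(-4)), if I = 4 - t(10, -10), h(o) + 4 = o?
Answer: 3277/48246 ≈ 0.067923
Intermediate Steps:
t(n, a) = ⅚ (t(n, a) = ⅓ - ⅙*(-3) = ⅓ + ½ = ⅚)
h(o) = -4 + o
I = 19/6 (I = 4 - 1*⅚ = 4 - ⅚ = 19/6 ≈ 3.1667)
(U*I + h(53))/(-7919 - 3990*(-4)) = (157*(19/6) + (-4 + 53))/(-7919 - 3990*(-4)) = (2983/6 + 49)/(-7919 - 285*(-56)) = 3277/(6*(-7919 + 15960)) = (3277/6)/8041 = (3277/6)*(1/8041) = 3277/48246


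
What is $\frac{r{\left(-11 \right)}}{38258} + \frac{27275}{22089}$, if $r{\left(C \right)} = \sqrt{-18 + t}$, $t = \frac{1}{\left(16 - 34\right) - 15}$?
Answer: $\frac{27275}{22089} + \frac{i \sqrt{19635}}{1262514} \approx 1.2348 + 0.00011099 i$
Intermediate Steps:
$t = - \frac{1}{33}$ ($t = \frac{1}{-18 - 15} = \frac{1}{-33} = - \frac{1}{33} \approx -0.030303$)
$r{\left(C \right)} = \frac{i \sqrt{19635}}{33}$ ($r{\left(C \right)} = \sqrt{-18 - \frac{1}{33}} = \sqrt{- \frac{595}{33}} = \frac{i \sqrt{19635}}{33}$)
$\frac{r{\left(-11 \right)}}{38258} + \frac{27275}{22089} = \frac{\frac{1}{33} i \sqrt{19635}}{38258} + \frac{27275}{22089} = \frac{i \sqrt{19635}}{33} \cdot \frac{1}{38258} + 27275 \cdot \frac{1}{22089} = \frac{i \sqrt{19635}}{1262514} + \frac{27275}{22089} = \frac{27275}{22089} + \frac{i \sqrt{19635}}{1262514}$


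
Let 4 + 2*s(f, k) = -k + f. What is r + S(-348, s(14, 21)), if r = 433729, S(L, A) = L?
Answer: 433381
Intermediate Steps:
s(f, k) = -2 + f/2 - k/2 (s(f, k) = -2 + (-k + f)/2 = -2 + (f - k)/2 = -2 + (f/2 - k/2) = -2 + f/2 - k/2)
r + S(-348, s(14, 21)) = 433729 - 348 = 433381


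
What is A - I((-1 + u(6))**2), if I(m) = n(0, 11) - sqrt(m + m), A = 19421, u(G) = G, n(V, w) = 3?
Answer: 19418 + 5*sqrt(2) ≈ 19425.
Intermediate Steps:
I(m) = 3 - sqrt(2)*sqrt(m) (I(m) = 3 - sqrt(m + m) = 3 - sqrt(2*m) = 3 - sqrt(2)*sqrt(m))
A - I((-1 + u(6))**2) = 19421 - (3 - sqrt(2)*sqrt((-1 + 6)**2)) = 19421 - (3 - sqrt(2)*sqrt(5**2)) = 19421 - (3 - sqrt(2)*sqrt(25)) = 19421 - (3 - 1*sqrt(2)*5) = 19421 - (3 - 5*sqrt(2)) = 19421 + (-3 + 5*sqrt(2)) = 19418 + 5*sqrt(2)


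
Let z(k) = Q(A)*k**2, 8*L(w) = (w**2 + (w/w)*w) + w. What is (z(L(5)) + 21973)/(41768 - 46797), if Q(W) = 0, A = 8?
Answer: -21973/5029 ≈ -4.3693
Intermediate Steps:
L(w) = w/4 + w**2/8 (L(w) = ((w**2 + (w/w)*w) + w)/8 = ((w**2 + 1*w) + w)/8 = ((w**2 + w) + w)/8 = ((w + w**2) + w)/8 = (w**2 + 2*w)/8 = w/4 + w**2/8)
z(k) = 0 (z(k) = 0*k**2 = 0)
(z(L(5)) + 21973)/(41768 - 46797) = (0 + 21973)/(41768 - 46797) = 21973/(-5029) = 21973*(-1/5029) = -21973/5029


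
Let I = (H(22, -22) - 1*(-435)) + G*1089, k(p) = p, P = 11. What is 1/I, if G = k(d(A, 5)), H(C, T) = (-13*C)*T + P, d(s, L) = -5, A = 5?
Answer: 1/1293 ≈ 0.00077340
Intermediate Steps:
H(C, T) = 11 - 13*C*T (H(C, T) = (-13*C)*T + 11 = -13*C*T + 11 = 11 - 13*C*T)
G = -5
I = 1293 (I = ((11 - 13*22*(-22)) - 1*(-435)) - 5*1089 = ((11 + 6292) + 435) - 5445 = (6303 + 435) - 5445 = 6738 - 5445 = 1293)
1/I = 1/1293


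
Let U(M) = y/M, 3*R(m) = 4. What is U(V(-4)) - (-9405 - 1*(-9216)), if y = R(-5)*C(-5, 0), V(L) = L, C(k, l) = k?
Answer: 572/3 ≈ 190.67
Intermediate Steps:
R(m) = 4/3 (R(m) = (⅓)*4 = 4/3)
y = -20/3 (y = (4/3)*(-5) = -20/3 ≈ -6.6667)
U(M) = -20/(3*M)
U(V(-4)) - (-9405 - 1*(-9216)) = -20/3/(-4) - (-9405 - 1*(-9216)) = -20/3*(-¼) - (-9405 + 9216) = 5/3 - 1*(-189) = 5/3 + 189 = 572/3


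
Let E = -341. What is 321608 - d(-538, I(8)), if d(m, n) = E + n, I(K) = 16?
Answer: 321933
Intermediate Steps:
d(m, n) = -341 + n
321608 - d(-538, I(8)) = 321608 - (-341 + 16) = 321608 - 1*(-325) = 321608 + 325 = 321933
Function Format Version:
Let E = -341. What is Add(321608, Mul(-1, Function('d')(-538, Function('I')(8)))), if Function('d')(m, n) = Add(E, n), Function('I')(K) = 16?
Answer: 321933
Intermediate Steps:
Function('d')(m, n) = Add(-341, n)
Add(321608, Mul(-1, Function('d')(-538, Function('I')(8)))) = Add(321608, Mul(-1, Add(-341, 16))) = Add(321608, Mul(-1, -325)) = Add(321608, 325) = 321933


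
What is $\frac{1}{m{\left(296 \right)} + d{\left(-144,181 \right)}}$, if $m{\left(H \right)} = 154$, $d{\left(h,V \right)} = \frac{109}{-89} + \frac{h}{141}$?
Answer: $\frac{4183}{634787} \approx 0.0065896$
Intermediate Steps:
$d{\left(h,V \right)} = - \frac{109}{89} + \frac{h}{141}$ ($d{\left(h,V \right)} = 109 \left(- \frac{1}{89}\right) + h \frac{1}{141} = - \frac{109}{89} + \frac{h}{141}$)
$\frac{1}{m{\left(296 \right)} + d{\left(-144,181 \right)}} = \frac{1}{154 + \left(- \frac{109}{89} + \frac{1}{141} \left(-144\right)\right)} = \frac{1}{154 - \frac{9395}{4183}} = \frac{1}{\frac{634787}{4183}} = \frac{4183}{634787}$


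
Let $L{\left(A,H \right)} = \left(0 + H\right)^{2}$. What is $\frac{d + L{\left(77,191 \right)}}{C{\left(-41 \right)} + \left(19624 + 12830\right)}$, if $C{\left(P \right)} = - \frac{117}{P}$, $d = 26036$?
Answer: $\frac{854399}{443577} \approx 1.9262$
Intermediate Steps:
$L{\left(A,H \right)} = H^{2}$
$\frac{d + L{\left(77,191 \right)}}{C{\left(-41 \right)} + \left(19624 + 12830\right)} = \frac{26036 + 191^{2}}{- \frac{117}{-41} + \left(19624 + 12830\right)} = \frac{26036 + 36481}{\left(-117\right) \left(- \frac{1}{41}\right) + 32454} = \frac{62517}{\frac{117}{41} + 32454} = \frac{62517}{\frac{1330731}{41}} = 62517 \cdot \frac{41}{1330731} = \frac{854399}{443577}$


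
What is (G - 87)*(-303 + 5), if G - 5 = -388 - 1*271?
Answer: 220818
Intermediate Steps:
G = -654 (G = 5 + (-388 - 1*271) = 5 + (-388 - 271) = 5 - 659 = -654)
(G - 87)*(-303 + 5) = (-654 - 87)*(-303 + 5) = -741*(-298) = 220818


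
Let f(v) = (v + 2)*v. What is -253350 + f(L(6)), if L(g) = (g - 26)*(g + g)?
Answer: -196230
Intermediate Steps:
L(g) = 2*g*(-26 + g) (L(g) = (-26 + g)*(2*g) = 2*g*(-26 + g))
f(v) = v*(2 + v) (f(v) = (2 + v)*v = v*(2 + v))
-253350 + f(L(6)) = -253350 + (2*6*(-26 + 6))*(2 + 2*6*(-26 + 6)) = -253350 + (2*6*(-20))*(2 + 2*6*(-20)) = -253350 - 240*(2 - 240) = -253350 - 240*(-238) = -253350 + 57120 = -196230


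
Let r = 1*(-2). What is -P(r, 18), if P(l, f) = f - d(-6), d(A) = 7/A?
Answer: -115/6 ≈ -19.167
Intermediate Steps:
r = -2
P(l, f) = 7/6 + f (P(l, f) = f - 7/(-6) = f - 7*(-1)/6 = f - 1*(-7/6) = f + 7/6 = 7/6 + f)
-P(r, 18) = -(7/6 + 18) = -1*115/6 = -115/6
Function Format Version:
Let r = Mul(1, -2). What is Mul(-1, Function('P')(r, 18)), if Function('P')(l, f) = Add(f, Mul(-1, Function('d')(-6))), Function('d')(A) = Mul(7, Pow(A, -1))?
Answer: Rational(-115, 6) ≈ -19.167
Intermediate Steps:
r = -2
Function('P')(l, f) = Add(Rational(7, 6), f) (Function('P')(l, f) = Add(f, Mul(-1, Mul(7, Pow(-6, -1)))) = Add(f, Mul(-1, Mul(7, Rational(-1, 6)))) = Add(f, Mul(-1, Rational(-7, 6))) = Add(f, Rational(7, 6)) = Add(Rational(7, 6), f))
Mul(-1, Function('P')(r, 18)) = Mul(-1, Add(Rational(7, 6), 18)) = Mul(-1, Rational(115, 6)) = Rational(-115, 6)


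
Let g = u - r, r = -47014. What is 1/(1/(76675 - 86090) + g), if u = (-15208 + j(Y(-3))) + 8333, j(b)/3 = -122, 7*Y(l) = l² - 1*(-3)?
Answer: 9415/374462794 ≈ 2.5143e-5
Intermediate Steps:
Y(l) = 3/7 + l²/7 (Y(l) = (l² - 1*(-3))/7 = (l² + 3)/7 = (3 + l²)/7 = 3/7 + l²/7)
j(b) = -366 (j(b) = 3*(-122) = -366)
u = -7241 (u = (-15208 - 366) + 8333 = -15574 + 8333 = -7241)
g = 39773 (g = -7241 - 1*(-47014) = -7241 + 47014 = 39773)
1/(1/(76675 - 86090) + g) = 1/(1/(76675 - 86090) + 39773) = 1/(1/(-9415) + 39773) = 1/(-1/9415 + 39773) = 1/(374462794/9415) = 9415/374462794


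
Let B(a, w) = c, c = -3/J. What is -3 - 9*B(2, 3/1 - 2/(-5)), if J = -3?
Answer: -12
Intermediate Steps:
c = 1 (c = -3/(-3) = -3*(-⅓) = 1)
B(a, w) = 1
-3 - 9*B(2, 3/1 - 2/(-5)) = -3 - 9*1 = -3 - 9 = -12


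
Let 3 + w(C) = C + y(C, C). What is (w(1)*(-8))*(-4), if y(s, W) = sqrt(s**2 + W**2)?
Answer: -64 + 32*sqrt(2) ≈ -18.745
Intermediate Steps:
y(s, W) = sqrt(W**2 + s**2)
w(C) = -3 + C + sqrt(2)*sqrt(C**2) (w(C) = -3 + (C + sqrt(C**2 + C**2)) = -3 + (C + sqrt(2*C**2)) = -3 + (C + sqrt(2)*sqrt(C**2)) = -3 + C + sqrt(2)*sqrt(C**2))
(w(1)*(-8))*(-4) = ((-3 + 1 + sqrt(2)*sqrt(1**2))*(-8))*(-4) = ((-3 + 1 + sqrt(2)*sqrt(1))*(-8))*(-4) = ((-3 + 1 + sqrt(2)*1)*(-8))*(-4) = ((-3 + 1 + sqrt(2))*(-8))*(-4) = ((-2 + sqrt(2))*(-8))*(-4) = (16 - 8*sqrt(2))*(-4) = -64 + 32*sqrt(2)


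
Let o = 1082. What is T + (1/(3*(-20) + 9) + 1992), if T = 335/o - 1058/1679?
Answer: 8022975559/4028286 ≈ 1991.7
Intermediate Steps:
T = -25317/78986 (T = 335/1082 - 1058/1679 = 335*(1/1082) - 1058*1/1679 = 335/1082 - 46/73 = -25317/78986 ≈ -0.32053)
T + (1/(3*(-20) + 9) + 1992) = -25317/78986 + (1/(3*(-20) + 9) + 1992) = -25317/78986 + (1/(-60 + 9) + 1992) = -25317/78986 + (1/(-51) + 1992) = -25317/78986 + (-1/51 + 1992) = -25317/78986 + 101591/51 = 8022975559/4028286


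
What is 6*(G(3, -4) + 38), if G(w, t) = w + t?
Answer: 222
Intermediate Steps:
G(w, t) = t + w
6*(G(3, -4) + 38) = 6*((-4 + 3) + 38) = 6*(-1 + 38) = 6*37 = 222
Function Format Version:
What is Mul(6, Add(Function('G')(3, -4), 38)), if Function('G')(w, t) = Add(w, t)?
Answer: 222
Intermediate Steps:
Function('G')(w, t) = Add(t, w)
Mul(6, Add(Function('G')(3, -4), 38)) = Mul(6, Add(Add(-4, 3), 38)) = Mul(6, Add(-1, 38)) = Mul(6, 37) = 222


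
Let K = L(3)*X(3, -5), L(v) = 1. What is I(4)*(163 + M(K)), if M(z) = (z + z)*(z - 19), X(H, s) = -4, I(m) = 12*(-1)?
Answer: -4164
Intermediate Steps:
I(m) = -12
K = -4 (K = 1*(-4) = -4)
M(z) = 2*z*(-19 + z) (M(z) = (2*z)*(-19 + z) = 2*z*(-19 + z))
I(4)*(163 + M(K)) = -12*(163 + 2*(-4)*(-19 - 4)) = -12*(163 + 2*(-4)*(-23)) = -12*(163 + 184) = -12*347 = -4164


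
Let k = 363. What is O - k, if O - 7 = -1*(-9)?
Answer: -347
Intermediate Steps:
O = 16 (O = 7 - 1*(-9) = 7 + 9 = 16)
O - k = 16 - 1*363 = 16 - 363 = -347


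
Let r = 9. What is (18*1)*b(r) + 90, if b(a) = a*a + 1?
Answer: 1566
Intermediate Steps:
b(a) = 1 + a² (b(a) = a² + 1 = 1 + a²)
(18*1)*b(r) + 90 = (18*1)*(1 + 9²) + 90 = 18*(1 + 81) + 90 = 18*82 + 90 = 1476 + 90 = 1566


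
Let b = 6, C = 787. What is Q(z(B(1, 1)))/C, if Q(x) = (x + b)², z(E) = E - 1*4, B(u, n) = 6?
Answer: 64/787 ≈ 0.081321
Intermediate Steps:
z(E) = -4 + E (z(E) = E - 4 = -4 + E)
Q(x) = (6 + x)² (Q(x) = (x + 6)² = (6 + x)²)
Q(z(B(1, 1)))/C = (6 + (-4 + 6))²/787 = (6 + 2)²*(1/787) = 8²*(1/787) = 64*(1/787) = 64/787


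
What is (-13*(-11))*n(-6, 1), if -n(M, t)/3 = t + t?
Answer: -858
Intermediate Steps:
n(M, t) = -6*t (n(M, t) = -3*(t + t) = -6*t)
(-13*(-11))*n(-6, 1) = (-13*(-11))*(-6*1) = 143*(-6) = -858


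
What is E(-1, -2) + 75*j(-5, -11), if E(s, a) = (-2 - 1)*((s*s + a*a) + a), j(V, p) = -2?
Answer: -159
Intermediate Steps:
E(s, a) = -3*a - 3*a**2 - 3*s**2 (E(s, a) = -3*((s**2 + a**2) + a) = -3*((a**2 + s**2) + a) = -3*(a + a**2 + s**2) = -3*a - 3*a**2 - 3*s**2)
E(-1, -2) + 75*j(-5, -11) = (-3*(-2) - 3*(-2)**2 - 3*(-1)**2) + 75*(-2) = (6 - 3*4 - 3*1) - 150 = (6 - 12 - 3) - 150 = -9 - 150 = -159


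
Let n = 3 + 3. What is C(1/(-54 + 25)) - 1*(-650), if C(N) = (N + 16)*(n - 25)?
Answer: 10053/29 ≈ 346.66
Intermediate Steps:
n = 6
C(N) = -304 - 19*N (C(N) = (N + 16)*(6 - 25) = (16 + N)*(-19) = -304 - 19*N)
C(1/(-54 + 25)) - 1*(-650) = (-304 - 19/(-54 + 25)) - 1*(-650) = (-304 - 19/(-29)) + 650 = (-304 - 19*(-1/29)) + 650 = (-304 + 19/29) + 650 = -8797/29 + 650 = 10053/29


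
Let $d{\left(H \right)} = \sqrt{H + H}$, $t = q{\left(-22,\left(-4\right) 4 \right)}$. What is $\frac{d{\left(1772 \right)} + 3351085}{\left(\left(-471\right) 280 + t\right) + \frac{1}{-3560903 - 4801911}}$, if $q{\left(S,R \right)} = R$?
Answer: $- \frac{5604900110638}{220604343069} - \frac{16725628 \sqrt{886}}{1103021715345} \approx -25.407$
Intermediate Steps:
$t = -16$ ($t = \left(-4\right) 4 = -16$)
$d{\left(H \right)} = \sqrt{2} \sqrt{H}$ ($d{\left(H \right)} = \sqrt{2 H} = \sqrt{2} \sqrt{H}$)
$\frac{d{\left(1772 \right)} + 3351085}{\left(\left(-471\right) 280 + t\right) + \frac{1}{-3560903 - 4801911}} = \frac{\sqrt{2} \sqrt{1772} + 3351085}{\left(\left(-471\right) 280 - 16\right) + \frac{1}{-3560903 - 4801911}} = \frac{\sqrt{2} \cdot 2 \sqrt{443} + 3351085}{\left(-131880 - 16\right) + \frac{1}{-8362814}} = \frac{2 \sqrt{886} + 3351085}{-131896 - \frac{1}{8362814}} = \frac{3351085 + 2 \sqrt{886}}{- \frac{1103021715345}{8362814}} = \left(3351085 + 2 \sqrt{886}\right) \left(- \frac{8362814}{1103021715345}\right) = - \frac{5604900110638}{220604343069} - \frac{16725628 \sqrt{886}}{1103021715345}$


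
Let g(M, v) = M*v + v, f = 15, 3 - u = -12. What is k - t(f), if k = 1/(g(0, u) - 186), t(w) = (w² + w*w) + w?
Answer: -79516/171 ≈ -465.01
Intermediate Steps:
u = 15 (u = 3 - 1*(-12) = 3 + 12 = 15)
t(w) = w + 2*w² (t(w) = (w² + w²) + w = 2*w² + w = w + 2*w²)
g(M, v) = v + M*v
k = -1/171 (k = 1/(15*(1 + 0) - 186) = 1/(15*1 - 186) = 1/(15 - 186) = 1/(-171) = -1/171 ≈ -0.0058480)
k - t(f) = -1/171 - 15*(1 + 2*15) = -1/171 - 15*(1 + 30) = -1/171 - 15*31 = -1/171 - 1*465 = -1/171 - 465 = -79516/171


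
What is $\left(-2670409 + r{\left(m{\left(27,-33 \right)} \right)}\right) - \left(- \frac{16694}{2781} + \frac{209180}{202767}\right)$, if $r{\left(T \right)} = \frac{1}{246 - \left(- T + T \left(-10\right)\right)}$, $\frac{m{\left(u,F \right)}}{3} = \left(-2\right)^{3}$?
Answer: $- \frac{1003885055480551}{375930018} \approx -2.6704 \cdot 10^{6}$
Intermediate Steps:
$m{\left(u,F \right)} = -24$ ($m{\left(u,F \right)} = 3 \left(-2\right)^{3} = 3 \left(-8\right) = -24$)
$r{\left(T \right)} = \frac{1}{246 + 11 T}$ ($r{\left(T \right)} = \frac{1}{246 + \left(T - - 10 T\right)} = \frac{1}{246 + \left(T + 10 T\right)} = \frac{1}{246 + 11 T}$)
$\left(-2670409 + r{\left(m{\left(27,-33 \right)} \right)}\right) - \left(- \frac{16694}{2781} + \frac{209180}{202767}\right) = \left(-2670409 + \frac{1}{246 + 11 \left(-24\right)}\right) - \left(- \frac{16694}{2781} + \frac{209180}{202767}\right) = \left(-2670409 + \frac{1}{246 - 264}\right) - \left(\frac{209180}{202767} + \frac{484126}{-80649}\right) = \left(-2670409 + \frac{1}{-18}\right) - - \frac{934420906}{187965009} = \left(-2670409 - \frac{1}{18}\right) + \left(- \frac{209180}{202767} + \frac{16694}{2781}\right) = - \frac{48067363}{18} + \frac{934420906}{187965009} = - \frac{1003885055480551}{375930018}$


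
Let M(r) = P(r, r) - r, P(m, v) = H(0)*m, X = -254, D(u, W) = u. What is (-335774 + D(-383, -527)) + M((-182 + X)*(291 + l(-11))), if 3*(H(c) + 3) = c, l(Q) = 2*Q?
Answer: 132979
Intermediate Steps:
H(c) = -3 + c/3
P(m, v) = -3*m (P(m, v) = (-3 + (⅓)*0)*m = (-3 + 0)*m = -3*m)
M(r) = -4*r (M(r) = -3*r - r = -4*r)
(-335774 + D(-383, -527)) + M((-182 + X)*(291 + l(-11))) = (-335774 - 383) - 4*(-182 - 254)*(291 + 2*(-11)) = -336157 - (-1744)*(291 - 22) = -336157 - (-1744)*269 = -336157 - 4*(-117284) = -336157 + 469136 = 132979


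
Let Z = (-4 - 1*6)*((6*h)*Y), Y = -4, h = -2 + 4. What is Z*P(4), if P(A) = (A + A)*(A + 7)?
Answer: 42240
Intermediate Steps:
h = 2
P(A) = 2*A*(7 + A) (P(A) = (2*A)*(7 + A) = 2*A*(7 + A))
Z = 480 (Z = (-4 - 1*6)*((6*2)*(-4)) = (-4 - 6)*(12*(-4)) = -10*(-48) = 480)
Z*P(4) = 480*(2*4*(7 + 4)) = 480*(2*4*11) = 480*88 = 42240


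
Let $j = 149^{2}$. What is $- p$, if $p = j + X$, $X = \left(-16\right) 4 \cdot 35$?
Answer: $-19961$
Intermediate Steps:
$X = -2240$ ($X = \left(-64\right) 35 = -2240$)
$j = 22201$
$p = 19961$ ($p = 22201 - 2240 = 19961$)
$- p = \left(-1\right) 19961 = -19961$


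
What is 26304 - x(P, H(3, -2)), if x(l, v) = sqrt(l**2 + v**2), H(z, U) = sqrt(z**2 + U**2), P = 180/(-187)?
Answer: 26304 - sqrt(486997)/187 ≈ 26300.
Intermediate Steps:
P = -180/187 (P = 180*(-1/187) = -180/187 ≈ -0.96257)
H(z, U) = sqrt(U**2 + z**2)
26304 - x(P, H(3, -2)) = 26304 - sqrt((-180/187)**2 + (sqrt((-2)**2 + 3**2))**2) = 26304 - sqrt(32400/34969 + (sqrt(4 + 9))**2) = 26304 - sqrt(32400/34969 + (sqrt(13))**2) = 26304 - sqrt(32400/34969 + 13) = 26304 - sqrt(486997/34969) = 26304 - sqrt(486997)/187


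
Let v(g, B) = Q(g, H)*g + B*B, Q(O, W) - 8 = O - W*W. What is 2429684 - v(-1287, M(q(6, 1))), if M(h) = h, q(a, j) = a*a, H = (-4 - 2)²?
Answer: -885637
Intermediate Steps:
H = 36 (H = (-6)² = 36)
Q(O, W) = 8 + O - W² (Q(O, W) = 8 + (O - W*W) = 8 + (O - W²) = 8 + O - W²)
q(a, j) = a²
v(g, B) = B² + g*(-1288 + g) (v(g, B) = (8 + g - 1*36²)*g + B*B = (8 + g - 1*1296)*g + B² = (8 + g - 1296)*g + B² = (-1288 + g)*g + B² = g*(-1288 + g) + B² = B² + g*(-1288 + g))
2429684 - v(-1287, M(q(6, 1))) = 2429684 - ((6²)² - 1287*(-1288 - 1287)) = 2429684 - (36² - 1287*(-2575)) = 2429684 - (1296 + 3314025) = 2429684 - 1*3315321 = 2429684 - 3315321 = -885637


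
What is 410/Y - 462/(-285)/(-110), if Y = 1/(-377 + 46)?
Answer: -64462257/475 ≈ -1.3571e+5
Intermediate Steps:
Y = -1/331 (Y = 1/(-331) = -1/331 ≈ -0.0030211)
410/Y - 462/(-285)/(-110) = 410/(-1/331) - 462/(-285)/(-110) = 410*(-331) - 462*(-1/285)*(-1/110) = -135710 + (154/95)*(-1/110) = -135710 - 7/475 = -64462257/475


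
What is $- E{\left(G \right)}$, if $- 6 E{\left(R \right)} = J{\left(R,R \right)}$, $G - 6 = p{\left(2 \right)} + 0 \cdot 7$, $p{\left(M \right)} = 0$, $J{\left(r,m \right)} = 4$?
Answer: $\frac{2}{3} \approx 0.66667$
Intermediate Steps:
$G = 6$ ($G = 6 + \left(0 + 0 \cdot 7\right) = 6 + \left(0 + 0\right) = 6 + 0 = 6$)
$E{\left(R \right)} = - \frac{2}{3}$ ($E{\left(R \right)} = \left(- \frac{1}{6}\right) 4 = - \frac{2}{3}$)
$- E{\left(G \right)} = \left(-1\right) \left(- \frac{2}{3}\right) = \frac{2}{3}$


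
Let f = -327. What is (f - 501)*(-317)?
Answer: 262476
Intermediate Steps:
(f - 501)*(-317) = (-327 - 501)*(-317) = -828*(-317) = 262476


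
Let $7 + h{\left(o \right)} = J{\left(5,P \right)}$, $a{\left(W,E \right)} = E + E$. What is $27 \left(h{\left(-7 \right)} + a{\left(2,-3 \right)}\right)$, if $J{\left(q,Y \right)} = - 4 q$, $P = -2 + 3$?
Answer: $-891$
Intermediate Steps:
$a{\left(W,E \right)} = 2 E$
$P = 1$
$h{\left(o \right)} = -27$ ($h{\left(o \right)} = -7 - 20 = -27$)
$27 \left(h{\left(-7 \right)} + a{\left(2,-3 \right)}\right) = 27 \left(-27 + 2 \left(-3\right)\right) = 27 \left(-27 - 6\right) = 27 \left(-33\right) = -891$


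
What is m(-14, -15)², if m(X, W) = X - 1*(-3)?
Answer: 121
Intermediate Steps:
m(X, W) = 3 + X (m(X, W) = X + 3 = 3 + X)
m(-14, -15)² = (3 - 14)² = (-11)² = 121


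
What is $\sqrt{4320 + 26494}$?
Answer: $\sqrt{30814} \approx 175.54$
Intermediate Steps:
$\sqrt{4320 + 26494} = \sqrt{30814}$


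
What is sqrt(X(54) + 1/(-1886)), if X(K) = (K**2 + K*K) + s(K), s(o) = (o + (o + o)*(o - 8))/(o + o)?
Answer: 5*sqrt(209097991)/943 ≈ 76.671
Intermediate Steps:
s(o) = (o + 2*o*(-8 + o))/(2*o) (s(o) = (o + (2*o)*(-8 + o))/((2*o)) = (o + 2*o*(-8 + o))*(1/(2*o)) = (o + 2*o*(-8 + o))/(2*o))
X(K) = -15/2 + K + 2*K**2 (X(K) = (K**2 + K*K) + (-15/2 + K) = (K**2 + K**2) + (-15/2 + K) = 2*K**2 + (-15/2 + K) = -15/2 + K + 2*K**2)
sqrt(X(54) + 1/(-1886)) = sqrt((-15/2 + 54 + 2*54**2) + 1/(-1886)) = sqrt((-15/2 + 54 + 2*2916) - 1/1886) = sqrt((-15/2 + 54 + 5832) - 1/1886) = sqrt(11757/2 - 1/1886) = sqrt(5543425/943) = 5*sqrt(209097991)/943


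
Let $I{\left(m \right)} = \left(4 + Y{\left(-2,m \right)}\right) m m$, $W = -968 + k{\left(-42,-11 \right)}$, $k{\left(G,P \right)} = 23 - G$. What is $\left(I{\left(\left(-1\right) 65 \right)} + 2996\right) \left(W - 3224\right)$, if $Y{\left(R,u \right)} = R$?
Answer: $-47237642$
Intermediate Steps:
$W = -903$ ($W = -968 + \left(23 - -42\right) = -968 + \left(23 + 42\right) = -968 + 65 = -903$)
$I{\left(m \right)} = 2 m^{2}$ ($I{\left(m \right)} = \left(4 - 2\right) m m = 2 m^{2}$)
$\left(I{\left(\left(-1\right) 65 \right)} + 2996\right) \left(W - 3224\right) = \left(2 \left(\left(-1\right) 65\right)^{2} + 2996\right) \left(-903 - 3224\right) = \left(2 \left(-65\right)^{2} + 2996\right) \left(-4127\right) = \left(2 \cdot 4225 + 2996\right) \left(-4127\right) = \left(8450 + 2996\right) \left(-4127\right) = 11446 \left(-4127\right) = -47237642$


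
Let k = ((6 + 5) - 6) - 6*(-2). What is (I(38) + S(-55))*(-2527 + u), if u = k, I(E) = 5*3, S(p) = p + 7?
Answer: 82830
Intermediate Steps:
S(p) = 7 + p
I(E) = 15
k = 17 (k = (11 - 6) + 12 = 5 + 12 = 17)
u = 17
(I(38) + S(-55))*(-2527 + u) = (15 + (7 - 55))*(-2527 + 17) = (15 - 48)*(-2510) = -33*(-2510) = 82830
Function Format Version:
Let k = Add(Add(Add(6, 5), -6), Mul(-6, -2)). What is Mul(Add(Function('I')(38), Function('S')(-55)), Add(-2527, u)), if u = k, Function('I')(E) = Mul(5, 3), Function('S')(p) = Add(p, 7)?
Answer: 82830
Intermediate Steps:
Function('S')(p) = Add(7, p)
Function('I')(E) = 15
k = 17 (k = Add(Add(11, -6), 12) = Add(5, 12) = 17)
u = 17
Mul(Add(Function('I')(38), Function('S')(-55)), Add(-2527, u)) = Mul(Add(15, Add(7, -55)), Add(-2527, 17)) = Mul(Add(15, -48), -2510) = Mul(-33, -2510) = 82830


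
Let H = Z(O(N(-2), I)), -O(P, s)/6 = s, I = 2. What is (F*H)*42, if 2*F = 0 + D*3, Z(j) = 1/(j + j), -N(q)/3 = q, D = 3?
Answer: -63/8 ≈ -7.8750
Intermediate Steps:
N(q) = -3*q
O(P, s) = -6*s
Z(j) = 1/(2*j)
H = -1/24 (H = 1/(2*((-6*2))) = (½)/(-12) = (½)*(-1/12) = -1/24 ≈ -0.041667)
F = 9/2 (F = (0 + 3*3)/2 = (0 + 9)/2 = (½)*9 = 9/2 ≈ 4.5000)
(F*H)*42 = ((9/2)*(-1/24))*42 = -3/16*42 = -63/8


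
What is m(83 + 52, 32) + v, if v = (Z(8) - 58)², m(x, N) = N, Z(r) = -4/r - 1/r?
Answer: 222009/64 ≈ 3468.9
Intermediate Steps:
Z(r) = -5/r
v = 219961/64 (v = (-5/8 - 58)² = (-469/8)² = 219961/64 ≈ 3436.9)
m(83 + 52, 32) + v = 32 + 219961/64 = 222009/64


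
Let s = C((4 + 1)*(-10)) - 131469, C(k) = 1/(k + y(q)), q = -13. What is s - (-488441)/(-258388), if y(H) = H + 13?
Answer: -849262639519/6459700 ≈ -1.3147e+5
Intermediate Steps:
y(H) = 13 + H
C(k) = 1/k (C(k) = 1/(k + (13 - 13)) = 1/(k + 0) = 1/k)
s = -6573451/50 (s = 1/((4 + 1)*(-10)) - 131469 = 1/(5*(-10)) - 131469 = 1/(-50) - 131469 = -1/50 - 131469 = -6573451/50 ≈ -1.3147e+5)
s - (-488441)/(-258388) = -6573451/50 - (-488441)/(-258388) = -6573451/50 - (-488441)*(-1)/258388 = -6573451/50 - 1*488441/258388 = -6573451/50 - 488441/258388 = -849262639519/6459700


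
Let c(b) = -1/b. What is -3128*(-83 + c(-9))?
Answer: 2333488/9 ≈ 2.5928e+5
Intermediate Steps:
-3128*(-83 + c(-9)) = -3128*(-83 - 1/(-9)) = -3128*(-83 - 1*(-1/9)) = -3128*(-83 + 1/9) = -3128*(-746/9) = 2333488/9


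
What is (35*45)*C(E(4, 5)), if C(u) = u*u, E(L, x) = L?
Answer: 25200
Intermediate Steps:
C(u) = u²
(35*45)*C(E(4, 5)) = (35*45)*4² = 1575*16 = 25200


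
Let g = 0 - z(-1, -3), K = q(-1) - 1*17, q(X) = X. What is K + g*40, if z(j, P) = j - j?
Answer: -18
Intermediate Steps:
z(j, P) = 0
K = -18 (K = -1 - 1*17 = -1 - 17 = -18)
g = 0 (g = 0 - 1*0 = 0 + 0 = 0)
K + g*40 = -18 + 0*40 = -18 + 0 = -18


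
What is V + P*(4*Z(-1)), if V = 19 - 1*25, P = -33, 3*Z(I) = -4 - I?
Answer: 126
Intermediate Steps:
Z(I) = -4/3 - I/3 (Z(I) = (-4 - I)/3 = -4/3 - I/3)
V = -6 (V = 19 - 25 = -6)
V + P*(4*Z(-1)) = -6 - 132*(-4/3 - 1/3*(-1)) = -6 - 132*(-4/3 + 1/3) = -6 - 132*(-1) = -6 - 33*(-4) = -6 + 132 = 126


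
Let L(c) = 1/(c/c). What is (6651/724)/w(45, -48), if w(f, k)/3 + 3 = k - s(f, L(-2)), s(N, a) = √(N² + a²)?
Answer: -113067/416300 + 2217*√2026/416300 ≈ -0.031894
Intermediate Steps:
L(c) = 1 (L(c) = 1/1 = 1)
w(f, k) = -9 - 3*√(1 + f²) + 3*k (w(f, k) = -9 + 3*(k - √(f² + 1²)) = -9 + 3*(k - √(f² + 1)) = -9 + 3*(k - √(1 + f²)) = -9 + (-3*√(1 + f²) + 3*k) = -9 - 3*√(1 + f²) + 3*k)
(6651/724)/w(45, -48) = (6651/724)/(-9 - 3*√(1 + 45²) + 3*(-48)) = (6651*(1/724))/(-9 - 3*√(1 + 2025) - 144) = 6651/(724*(-9 - 3*√2026 - 144)) = 6651/(724*(-153 - 3*√2026))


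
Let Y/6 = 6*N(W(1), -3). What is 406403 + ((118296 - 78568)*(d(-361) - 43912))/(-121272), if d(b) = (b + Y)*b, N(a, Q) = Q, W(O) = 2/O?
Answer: 1845980525/5053 ≈ 3.6532e+5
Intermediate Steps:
Y = -108 (Y = 6*(6*(-3)) = 6*(-18) = -108)
d(b) = b*(-108 + b) (d(b) = (b - 108)*b = (-108 + b)*b = b*(-108 + b))
406403 + ((118296 - 78568)*(d(-361) - 43912))/(-121272) = 406403 + ((118296 - 78568)*(-361*(-108 - 361) - 43912))/(-121272) = 406403 + (39728*(-361*(-469) - 43912))*(-1/121272) = 406403 + (39728*(169309 - 43912))*(-1/121272) = 406403 + (39728*125397)*(-1/121272) = 406403 + 4981772016*(-1/121272) = 406403 - 207573834/5053 = 1845980525/5053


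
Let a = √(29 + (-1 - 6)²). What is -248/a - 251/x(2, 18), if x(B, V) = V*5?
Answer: -251/90 - 124*√78/39 ≈ -30.869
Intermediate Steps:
x(B, V) = 5*V
a = √78 (a = √(29 + (-7)²) = √(29 + 49) = √78 ≈ 8.8318)
-248/a - 251/x(2, 18) = -248*√78/78 - 251/(5*18) = -124*√78/39 - 251/90 = -251/90 - 124*√78/39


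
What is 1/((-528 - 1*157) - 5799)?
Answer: -1/6484 ≈ -0.00015423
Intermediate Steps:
1/((-528 - 1*157) - 5799) = 1/((-528 - 157) - 5799) = 1/(-685 - 5799) = 1/(-6484) = -1/6484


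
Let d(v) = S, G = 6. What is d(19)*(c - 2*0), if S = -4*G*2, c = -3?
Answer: 144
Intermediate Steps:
S = -48 (S = -4*6*2 = -24*2 = -48)
d(v) = -48
d(19)*(c - 2*0) = -48*(-3 - 2*0) = -48*(-3 - 1*0) = -48*(-3 + 0) = -48*(-3) = 144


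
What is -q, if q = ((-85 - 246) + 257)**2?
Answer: -5476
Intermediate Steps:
q = 5476 (q = (-331 + 257)**2 = (-74)**2 = 5476)
-q = -1*5476 = -5476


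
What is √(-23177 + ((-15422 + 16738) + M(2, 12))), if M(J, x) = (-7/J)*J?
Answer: 2*I*√5467 ≈ 147.88*I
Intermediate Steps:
M(J, x) = -7
√(-23177 + ((-15422 + 16738) + M(2, 12))) = √(-23177 + ((-15422 + 16738) - 7)) = √(-23177 + (1316 - 7)) = √(-23177 + 1309) = √(-21868) = 2*I*√5467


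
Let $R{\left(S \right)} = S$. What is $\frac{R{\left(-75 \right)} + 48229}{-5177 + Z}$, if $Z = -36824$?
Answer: $- \frac{48154}{42001} \approx -1.1465$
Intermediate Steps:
$\frac{R{\left(-75 \right)} + 48229}{-5177 + Z} = \frac{-75 + 48229}{-5177 - 36824} = \frac{48154}{-42001} = 48154 \left(- \frac{1}{42001}\right) = - \frac{48154}{42001}$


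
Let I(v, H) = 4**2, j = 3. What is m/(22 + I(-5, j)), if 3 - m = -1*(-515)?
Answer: -256/19 ≈ -13.474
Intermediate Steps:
I(v, H) = 16
m = -512 (m = 3 - (-1)*(-515) = 3 - 1*515 = 3 - 515 = -512)
m/(22 + I(-5, j)) = -512/(22 + 16) = -512/38 = (1/38)*(-512) = -256/19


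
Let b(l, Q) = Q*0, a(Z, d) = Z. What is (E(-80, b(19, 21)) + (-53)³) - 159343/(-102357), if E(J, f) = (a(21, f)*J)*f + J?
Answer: -15246632306/102357 ≈ -1.4896e+5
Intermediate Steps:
b(l, Q) = 0
E(J, f) = J + 21*J*f (E(J, f) = (21*J)*f + J = 21*J*f + J = J + 21*J*f)
(E(-80, b(19, 21)) + (-53)³) - 159343/(-102357) = (-80*(1 + 21*0) + (-53)³) - 159343/(-102357) = (-80*(1 + 0) - 148877) - 159343*(-1/102357) = (-80*1 - 148877) + 159343/102357 = (-80 - 148877) + 159343/102357 = -148957 + 159343/102357 = -15246632306/102357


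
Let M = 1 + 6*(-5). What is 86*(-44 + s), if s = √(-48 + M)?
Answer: -3784 + 86*I*√77 ≈ -3784.0 + 754.65*I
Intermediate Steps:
M = -29 (M = 1 - 30 = -29)
s = I*√77 (s = √(-48 - 29) = √(-77) = I*√77 ≈ 8.775*I)
86*(-44 + s) = 86*(-44 + I*√77) = -3784 + 86*I*√77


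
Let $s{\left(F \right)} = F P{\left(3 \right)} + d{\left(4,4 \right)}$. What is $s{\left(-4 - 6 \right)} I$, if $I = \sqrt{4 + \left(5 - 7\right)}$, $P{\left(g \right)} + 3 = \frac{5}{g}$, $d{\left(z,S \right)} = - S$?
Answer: $\frac{28 \sqrt{2}}{3} \approx 13.199$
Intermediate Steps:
$P{\left(g \right)} = -3 + \frac{5}{g}$
$s{\left(F \right)} = -4 - \frac{4 F}{3}$ ($s{\left(F \right)} = F \left(-3 + \frac{5}{3}\right) - 4 = F \left(- \frac{4}{3}\right) - 4 = - \frac{4 F}{3} - 4 = -4 - \frac{4 F}{3}$)
$I = \sqrt{2}$ ($I = \sqrt{4 + \left(5 - 7\right)} = \sqrt{4 - 2} = \sqrt{2} \approx 1.4142$)
$s{\left(-4 - 6 \right)} I = \left(-4 - \frac{4 \left(-4 - 6\right)}{3}\right) \sqrt{2} = \left(-4 - - \frac{40}{3}\right) \sqrt{2} = \left(-4 + \frac{40}{3}\right) \sqrt{2} = \frac{28 \sqrt{2}}{3}$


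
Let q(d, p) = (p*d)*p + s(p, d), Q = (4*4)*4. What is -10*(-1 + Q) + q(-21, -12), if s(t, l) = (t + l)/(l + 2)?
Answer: -69393/19 ≈ -3652.3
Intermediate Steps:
Q = 64 (Q = 16*4 = 64)
s(t, l) = (l + t)/(2 + l)
q(d, p) = d*p**2 + (d + p)/(2 + d) (q(d, p) = (p*d)*p + (d + p)/(2 + d) = (d*p)*p + (d + p)/(2 + d) = d*p**2 + (d + p)/(2 + d))
-10*(-1 + Q) + q(-21, -12) = -10*(-1 + 64) + (-21 - 12 - 21*(-12)**2*(2 - 21))/(2 - 21) = -10*63 + (-21 - 12 - 21*144*(-19))/(-19) = -630 - (-21 - 12 + 57456)/19 = -630 - 1/19*57423 = -630 - 57423/19 = -69393/19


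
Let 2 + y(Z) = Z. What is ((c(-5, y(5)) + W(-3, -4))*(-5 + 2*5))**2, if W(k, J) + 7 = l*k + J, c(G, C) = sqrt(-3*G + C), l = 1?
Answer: 5350 - 2100*sqrt(2) ≈ 2380.2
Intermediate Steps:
y(Z) = -2 + Z
c(G, C) = sqrt(C - 3*G)
W(k, J) = -7 + J + k (W(k, J) = -7 + (1*k + J) = -7 + (k + J) = -7 + (J + k) = -7 + J + k)
((c(-5, y(5)) + W(-3, -4))*(-5 + 2*5))**2 = ((sqrt((-2 + 5) - 3*(-5)) + (-7 - 4 - 3))*(-5 + 2*5))**2 = ((sqrt(3 + 15) - 14)*(-5 + 10))**2 = ((sqrt(18) - 14)*5)**2 = ((3*sqrt(2) - 14)*5)**2 = ((-14 + 3*sqrt(2))*5)**2 = (-70 + 15*sqrt(2))**2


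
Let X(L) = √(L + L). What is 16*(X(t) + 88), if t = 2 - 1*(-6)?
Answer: 1472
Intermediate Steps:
t = 8 (t = 2 + 6 = 8)
X(L) = √2*√L (X(L) = √(2*L) = √2*√L)
16*(X(t) + 88) = 16*(√2*√8 + 88) = 16*(√2*(2*√2) + 88) = 16*(4 + 88) = 16*92 = 1472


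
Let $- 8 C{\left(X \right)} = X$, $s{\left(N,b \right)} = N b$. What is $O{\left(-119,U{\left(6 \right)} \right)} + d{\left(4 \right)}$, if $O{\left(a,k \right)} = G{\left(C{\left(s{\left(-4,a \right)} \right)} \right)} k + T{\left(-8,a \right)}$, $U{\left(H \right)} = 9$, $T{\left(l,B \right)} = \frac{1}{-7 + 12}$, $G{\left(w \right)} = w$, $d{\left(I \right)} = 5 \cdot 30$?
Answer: $- \frac{3853}{10} \approx -385.3$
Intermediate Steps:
$C{\left(X \right)} = - \frac{X}{8}$
$d{\left(I \right)} = 150$
$T{\left(l,B \right)} = \frac{1}{5}$
$O{\left(a,k \right)} = \frac{1}{5} + \frac{a k}{2}$ ($O{\left(a,k \right)} = - \frac{\left(-4\right) a}{8} k + \frac{1}{5} = \frac{a}{2} k + \frac{1}{5} = \frac{a k}{2} + \frac{1}{5} = \frac{1}{5} + \frac{a k}{2}$)
$O{\left(-119,U{\left(6 \right)} \right)} + d{\left(4 \right)} = \left(\frac{1}{5} + \frac{1}{2} \left(-119\right) 9\right) + 150 = \left(\frac{1}{5} - \frac{1071}{2}\right) + 150 = - \frac{5353}{10} + 150 = - \frac{3853}{10}$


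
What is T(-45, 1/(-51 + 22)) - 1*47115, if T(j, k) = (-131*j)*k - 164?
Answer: -1376986/29 ≈ -47482.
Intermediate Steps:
T(j, k) = -164 - 131*j*k (T(j, k) = -131*j*k - 164 = -164 - 131*j*k)
T(-45, 1/(-51 + 22)) - 1*47115 = (-164 - 131*(-45)/(-51 + 22)) - 1*47115 = (-164 - 131*(-45)/(-29)) - 47115 = (-164 - 131*(-45)*(-1/29)) - 47115 = (-164 - 5895/29) - 47115 = -10651/29 - 47115 = -1376986/29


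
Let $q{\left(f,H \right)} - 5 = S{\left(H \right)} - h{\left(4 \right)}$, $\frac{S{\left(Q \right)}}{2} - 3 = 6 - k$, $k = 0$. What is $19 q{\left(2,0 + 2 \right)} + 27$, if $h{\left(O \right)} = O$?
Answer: $388$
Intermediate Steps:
$S{\left(Q \right)} = 18$ ($S{\left(Q \right)} = 6 + 2 \left(6 - 0\right) = 6 + 2 \left(6 + 0\right) = 6 + 2 \cdot 6 = 6 + 12 = 18$)
$q{\left(f,H \right)} = 19$ ($q{\left(f,H \right)} = 5 + \left(18 - 4\right) = 5 + 14 = 19$)
$19 q{\left(2,0 + 2 \right)} + 27 = 19 \cdot 19 + 27 = 361 + 27 = 388$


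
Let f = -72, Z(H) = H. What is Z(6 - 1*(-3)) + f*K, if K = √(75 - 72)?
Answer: 9 - 72*√3 ≈ -115.71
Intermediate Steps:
K = √3 ≈ 1.7320
Z(6 - 1*(-3)) + f*K = (6 - 1*(-3)) - 72*√3 = (6 + 3) - 72*√3 = 9 - 72*√3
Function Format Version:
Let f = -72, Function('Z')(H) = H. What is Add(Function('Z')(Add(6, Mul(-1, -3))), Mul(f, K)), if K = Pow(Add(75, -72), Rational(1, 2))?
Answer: Add(9, Mul(-72, Pow(3, Rational(1, 2)))) ≈ -115.71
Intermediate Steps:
K = Pow(3, Rational(1, 2)) ≈ 1.7320
Add(Function('Z')(Add(6, Mul(-1, -3))), Mul(f, K)) = Add(Add(6, Mul(-1, -3)), Mul(-72, Pow(3, Rational(1, 2)))) = Add(Add(6, 3), Mul(-72, Pow(3, Rational(1, 2)))) = Add(9, Mul(-72, Pow(3, Rational(1, 2))))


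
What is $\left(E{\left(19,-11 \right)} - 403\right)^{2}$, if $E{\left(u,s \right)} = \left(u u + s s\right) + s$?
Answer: $4624$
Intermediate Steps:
$E{\left(u,s \right)} = s + s^{2} + u^{2}$ ($E{\left(u,s \right)} = \left(u^{2} + s^{2}\right) + s = \left(s^{2} + u^{2}\right) + s = s + s^{2} + u^{2}$)
$\left(E{\left(19,-11 \right)} - 403\right)^{2} = \left(\left(-11 + \left(-11\right)^{2} + 19^{2}\right) - 403\right)^{2} = \left(\left(-11 + 121 + 361\right) - 403\right)^{2} = \left(471 - 403\right)^{2} = 68^{2} = 4624$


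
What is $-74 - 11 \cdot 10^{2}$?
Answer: $-1174$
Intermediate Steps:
$-74 - 11 \cdot 10^{2} = -74 - 1100 = -1174$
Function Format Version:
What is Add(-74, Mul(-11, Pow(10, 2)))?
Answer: -1174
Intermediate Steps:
Add(-74, Mul(-11, Pow(10, 2))) = Add(-74, Mul(-11, 100)) = Add(-74, -1100) = -1174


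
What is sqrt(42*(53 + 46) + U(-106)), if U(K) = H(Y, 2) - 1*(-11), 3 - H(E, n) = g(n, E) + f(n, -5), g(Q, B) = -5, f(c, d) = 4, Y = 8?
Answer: sqrt(4173) ≈ 64.599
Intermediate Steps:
H(E, n) = 4 (H(E, n) = 3 - (-5 + 4) = 3 - 1*(-1) = 3 + 1 = 4)
U(K) = 15 (U(K) = 4 - 1*(-11) = 4 + 11 = 15)
sqrt(42*(53 + 46) + U(-106)) = sqrt(42*(53 + 46) + 15) = sqrt(42*99 + 15) = sqrt(4158 + 15) = sqrt(4173)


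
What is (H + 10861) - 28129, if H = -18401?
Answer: -35669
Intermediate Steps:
(H + 10861) - 28129 = (-18401 + 10861) - 28129 = -7540 - 28129 = -35669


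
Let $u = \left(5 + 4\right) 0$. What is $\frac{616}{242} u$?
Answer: $0$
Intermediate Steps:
$u = 0$ ($u = 9 \cdot 0 = 0$)
$\frac{616}{242} u = \frac{616}{242} \cdot 0 = 616 \cdot \frac{1}{242} \cdot 0 = \frac{28}{11} \cdot 0 = 0$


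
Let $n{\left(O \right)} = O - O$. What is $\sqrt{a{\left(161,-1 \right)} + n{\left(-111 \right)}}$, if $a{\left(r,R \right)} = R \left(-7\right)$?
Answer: $\sqrt{7} \approx 2.6458$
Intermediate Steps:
$n{\left(O \right)} = 0$
$a{\left(r,R \right)} = - 7 R$
$\sqrt{a{\left(161,-1 \right)} + n{\left(-111 \right)}} = \sqrt{\left(-7\right) \left(-1\right) + 0} = \sqrt{7 + 0} = \sqrt{7}$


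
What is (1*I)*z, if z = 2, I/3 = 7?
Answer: 42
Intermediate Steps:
I = 21 (I = 3*7 = 21)
(1*I)*z = (1*21)*2 = 21*2 = 42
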